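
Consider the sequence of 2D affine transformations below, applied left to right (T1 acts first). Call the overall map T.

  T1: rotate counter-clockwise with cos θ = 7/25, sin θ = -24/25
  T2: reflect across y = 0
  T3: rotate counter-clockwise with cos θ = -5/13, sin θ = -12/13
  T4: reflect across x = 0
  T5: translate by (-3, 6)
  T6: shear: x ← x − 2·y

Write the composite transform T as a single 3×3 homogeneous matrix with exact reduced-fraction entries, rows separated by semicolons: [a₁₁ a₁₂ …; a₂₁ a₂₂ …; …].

T1 = [7/25 24/25 0; -24/25 7/25 0; 0 0 1]
T2·T1 = [7/25 24/25 0; 24/25 -7/25 0; 0 0 1]
T3·…·T1 = [253/325 -204/325 0; -204/325 -253/325 0; 0 0 1]
T4·…·T1 = [-253/325 204/325 0; -204/325 -253/325 0; 0 0 1]
T5·…·T1 = [-253/325 204/325 -3; -204/325 -253/325 6; 0 0 1]
T6·…·T1 = [31/65 142/65 -15; -204/325 -253/325 6; 0 0 1]

T = [31/65 142/65 -15; -204/325 -253/325 6; 0 0 1]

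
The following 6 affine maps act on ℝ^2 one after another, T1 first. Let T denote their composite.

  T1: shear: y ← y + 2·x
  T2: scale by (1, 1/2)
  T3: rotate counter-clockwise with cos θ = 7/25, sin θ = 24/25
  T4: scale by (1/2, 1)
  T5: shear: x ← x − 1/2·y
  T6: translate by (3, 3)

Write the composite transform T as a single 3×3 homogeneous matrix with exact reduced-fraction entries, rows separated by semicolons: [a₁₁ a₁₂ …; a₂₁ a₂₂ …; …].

T1 = [1 0 0; 2 1 0; 0 0 1]
T2·T1 = [1 0 0; 1 1/2 0; 0 0 1]
T3·…·T1 = [-17/25 -12/25 0; 31/25 7/50 0; 0 0 1]
T4·…·T1 = [-17/50 -6/25 0; 31/25 7/50 0; 0 0 1]
T5·…·T1 = [-24/25 -31/100 0; 31/25 7/50 0; 0 0 1]
T6·…·T1 = [-24/25 -31/100 3; 31/25 7/50 3; 0 0 1]

T = [-24/25 -31/100 3; 31/25 7/50 3; 0 0 1]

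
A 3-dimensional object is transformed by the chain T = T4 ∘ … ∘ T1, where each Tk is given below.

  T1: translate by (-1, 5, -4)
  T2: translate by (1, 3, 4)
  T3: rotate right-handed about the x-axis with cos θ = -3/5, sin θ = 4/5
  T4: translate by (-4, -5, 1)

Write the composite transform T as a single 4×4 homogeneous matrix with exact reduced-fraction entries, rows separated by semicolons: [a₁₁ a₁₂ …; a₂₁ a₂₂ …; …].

T1 = [1 0 0 -1; 0 1 0 5; 0 0 1 -4; 0 0 0 1]
T2·T1 = [1 0 0 0; 0 1 0 8; 0 0 1 0; 0 0 0 1]
T3·…·T1 = [1 0 0 0; 0 -3/5 -4/5 -24/5; 0 4/5 -3/5 32/5; 0 0 0 1]
T4·…·T1 = [1 0 0 -4; 0 -3/5 -4/5 -49/5; 0 4/5 -3/5 37/5; 0 0 0 1]

T = [1 0 0 -4; 0 -3/5 -4/5 -49/5; 0 4/5 -3/5 37/5; 0 0 0 1]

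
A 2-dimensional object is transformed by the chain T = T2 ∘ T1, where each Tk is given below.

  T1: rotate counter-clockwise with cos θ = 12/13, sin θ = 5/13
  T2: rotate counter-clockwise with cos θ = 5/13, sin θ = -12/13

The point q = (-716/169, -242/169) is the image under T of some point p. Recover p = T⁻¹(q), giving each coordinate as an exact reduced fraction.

p = (-2, -4)

T1 = [12/13 -5/13 0; 5/13 12/13 0; 0 0 1]
T2·T1 = [120/169 119/169 0; -119/169 120/169 0; 0 0 1]
det M = 1; M⁻¹ = [120/169 -119/169 0; 119/169 120/169 0; 0 0 1]
M⁻¹ · (-716/169, -242/169)ᵀ = (-2, -4)ᵀ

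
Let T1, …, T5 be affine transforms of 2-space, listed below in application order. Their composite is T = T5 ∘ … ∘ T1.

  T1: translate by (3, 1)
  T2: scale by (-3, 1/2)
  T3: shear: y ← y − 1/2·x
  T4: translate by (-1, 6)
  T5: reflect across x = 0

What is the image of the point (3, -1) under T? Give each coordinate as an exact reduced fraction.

T(p) = (19, 15)

T1 translate by (3, 1): (3, -1) → (6, 0)
T2 scale by (-3, 1/2): (6, 0) → (-18, 0)
T3 shear: y ← y − 1/2·x: (-18, 0) → (-18, 9)
T4 translate by (-1, 6): (-18, 9) → (-19, 15)
T5 reflect across x = 0: (-19, 15) → (19, 15)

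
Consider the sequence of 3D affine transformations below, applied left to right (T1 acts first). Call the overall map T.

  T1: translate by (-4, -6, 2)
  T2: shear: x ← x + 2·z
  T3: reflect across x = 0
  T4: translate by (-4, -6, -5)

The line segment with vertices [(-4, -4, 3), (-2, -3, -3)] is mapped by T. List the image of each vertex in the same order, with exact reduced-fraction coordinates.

image vertices: (-6, -16, 0), (4, -15, -6)

T1 translate by (-4, -6, 2): (-4, -4, 3) → (-8, -10, 5); (-2, -3, -3) → (-6, -9, -1)
T2 shear: x ← x + 2·z: (-8, -10, 5) → (2, -10, 5); (-6, -9, -1) → (-8, -9, -1)
T3 reflect across x = 0: (2, -10, 5) → (-2, -10, 5); (-8, -9, -1) → (8, -9, -1)
T4 translate by (-4, -6, -5): (-2, -10, 5) → (-6, -16, 0); (8, -9, -1) → (4, -15, -6)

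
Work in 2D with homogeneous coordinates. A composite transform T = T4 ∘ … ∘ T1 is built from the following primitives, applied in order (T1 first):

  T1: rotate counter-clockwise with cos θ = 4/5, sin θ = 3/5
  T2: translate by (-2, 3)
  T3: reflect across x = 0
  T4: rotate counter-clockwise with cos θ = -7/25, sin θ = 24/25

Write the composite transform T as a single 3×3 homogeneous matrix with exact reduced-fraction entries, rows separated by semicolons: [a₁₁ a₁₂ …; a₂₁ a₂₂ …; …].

T = [-44/125 -117/125 -86/25; -117/125 44/125 27/25; 0 0 1]

T1 = [4/5 -3/5 0; 3/5 4/5 0; 0 0 1]
T2·T1 = [4/5 -3/5 -2; 3/5 4/5 3; 0 0 1]
T3·…·T1 = [-4/5 3/5 2; 3/5 4/5 3; 0 0 1]
T4·…·T1 = [-44/125 -117/125 -86/25; -117/125 44/125 27/25; 0 0 1]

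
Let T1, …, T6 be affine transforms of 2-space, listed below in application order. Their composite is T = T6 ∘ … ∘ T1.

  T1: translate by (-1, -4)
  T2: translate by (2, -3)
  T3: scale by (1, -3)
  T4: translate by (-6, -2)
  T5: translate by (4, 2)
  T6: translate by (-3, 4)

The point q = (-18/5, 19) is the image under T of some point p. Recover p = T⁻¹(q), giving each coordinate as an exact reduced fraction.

T1 = [1 0 -1; 0 1 -4; 0 0 1]
T2·T1 = [1 0 1; 0 1 -7; 0 0 1]
T3·…·T1 = [1 0 1; 0 -3 21; 0 0 1]
T4·…·T1 = [1 0 -5; 0 -3 19; 0 0 1]
T5·…·T1 = [1 0 -1; 0 -3 21; 0 0 1]
T6·…·T1 = [1 0 -4; 0 -3 25; 0 0 1]
det M = -3; M⁻¹ = [1 0 4; 0 -1/3 25/3; 0 0 1]
M⁻¹ · (-18/5, 19)ᵀ = (2/5, 2)ᵀ

p = (2/5, 2)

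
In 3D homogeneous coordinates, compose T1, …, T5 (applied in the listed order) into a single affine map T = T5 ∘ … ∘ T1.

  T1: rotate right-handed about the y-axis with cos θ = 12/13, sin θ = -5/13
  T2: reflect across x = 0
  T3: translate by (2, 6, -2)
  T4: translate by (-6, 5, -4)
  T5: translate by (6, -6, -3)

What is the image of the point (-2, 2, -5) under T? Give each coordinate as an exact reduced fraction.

T(p) = (25/13, 7, -187/13)

T1 rotate right-handed about the y-axis with cos θ = 12/13, sin θ = -5/13: (-2, 2, -5) → (1/13, 2, -70/13)
T2 reflect across x = 0: (1/13, 2, -70/13) → (-1/13, 2, -70/13)
T3 translate by (2, 6, -2): (-1/13, 2, -70/13) → (25/13, 8, -96/13)
T4 translate by (-6, 5, -4): (25/13, 8, -96/13) → (-53/13, 13, -148/13)
T5 translate by (6, -6, -3): (-53/13, 13, -148/13) → (25/13, 7, -187/13)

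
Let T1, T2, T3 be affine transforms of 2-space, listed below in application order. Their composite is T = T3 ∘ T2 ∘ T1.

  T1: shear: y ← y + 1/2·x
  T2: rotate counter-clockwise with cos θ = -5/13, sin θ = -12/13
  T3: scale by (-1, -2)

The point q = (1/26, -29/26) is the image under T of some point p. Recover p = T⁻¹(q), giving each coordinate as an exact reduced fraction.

p = (-1/2, 0)

T1 = [1 0 0; 1/2 1 0; 0 0 1]
T2·T1 = [1/13 12/13 0; -29/26 -5/13 0; 0 0 1]
T3·…·T1 = [-1/13 -12/13 0; 29/13 10/13 0; 0 0 1]
det M = 2; M⁻¹ = [5/13 6/13 0; -29/26 -1/26 0; 0 0 1]
M⁻¹ · (1/26, -29/26)ᵀ = (-1/2, 0)ᵀ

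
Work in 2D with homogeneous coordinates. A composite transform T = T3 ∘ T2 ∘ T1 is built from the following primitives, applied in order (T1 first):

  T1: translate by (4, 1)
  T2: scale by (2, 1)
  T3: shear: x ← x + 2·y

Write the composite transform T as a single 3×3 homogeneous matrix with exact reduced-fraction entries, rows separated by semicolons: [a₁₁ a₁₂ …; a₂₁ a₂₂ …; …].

T = [2 2 10; 0 1 1; 0 0 1]

T1 = [1 0 4; 0 1 1; 0 0 1]
T2·T1 = [2 0 8; 0 1 1; 0 0 1]
T3·…·T1 = [2 2 10; 0 1 1; 0 0 1]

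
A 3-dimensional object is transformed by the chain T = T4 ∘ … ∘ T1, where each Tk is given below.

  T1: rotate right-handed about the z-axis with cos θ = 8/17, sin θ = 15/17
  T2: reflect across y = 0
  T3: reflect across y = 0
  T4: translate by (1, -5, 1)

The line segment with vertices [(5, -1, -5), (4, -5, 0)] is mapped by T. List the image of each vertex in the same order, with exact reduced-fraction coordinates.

image vertices: (72/17, -18/17, -4), (124/17, -65/17, 1)

T1 rotate right-handed about the z-axis with cos θ = 8/17, sin θ = 15/17: (5, -1, -5) → (55/17, 67/17, -5); (4, -5, 0) → (107/17, 20/17, 0)
T2 reflect across y = 0: (55/17, 67/17, -5) → (55/17, -67/17, -5); (107/17, 20/17, 0) → (107/17, -20/17, 0)
T3 reflect across y = 0: (55/17, -67/17, -5) → (55/17, 67/17, -5); (107/17, -20/17, 0) → (107/17, 20/17, 0)
T4 translate by (1, -5, 1): (55/17, 67/17, -5) → (72/17, -18/17, -4); (107/17, 20/17, 0) → (124/17, -65/17, 1)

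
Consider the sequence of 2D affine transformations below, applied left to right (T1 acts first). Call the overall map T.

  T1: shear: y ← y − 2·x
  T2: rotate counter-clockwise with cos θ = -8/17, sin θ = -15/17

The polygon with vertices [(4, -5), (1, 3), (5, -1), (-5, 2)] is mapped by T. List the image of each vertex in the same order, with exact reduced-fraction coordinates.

T1 shear: y ← y − 2·x: (4, -5) → (4, -13); (1, 3) → (1, 1); (5, -1) → (5, -11); (-5, 2) → (-5, 12)
T2 rotate counter-clockwise with cos θ = -8/17, sin θ = -15/17: (4, -13) → (-227/17, 44/17); (1, 1) → (7/17, -23/17); (5, -11) → (-205/17, 13/17); (-5, 12) → (220/17, -21/17)

image vertices: (-227/17, 44/17), (7/17, -23/17), (-205/17, 13/17), (220/17, -21/17)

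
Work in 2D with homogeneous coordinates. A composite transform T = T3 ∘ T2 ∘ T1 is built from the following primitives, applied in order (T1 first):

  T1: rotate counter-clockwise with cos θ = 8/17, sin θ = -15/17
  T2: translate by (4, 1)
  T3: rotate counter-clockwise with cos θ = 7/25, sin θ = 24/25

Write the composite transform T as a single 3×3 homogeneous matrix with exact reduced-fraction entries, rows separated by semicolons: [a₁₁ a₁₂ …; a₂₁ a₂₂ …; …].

T = [416/425 -87/425 4/25; 87/425 416/425 103/25; 0 0 1]

T1 = [8/17 15/17 0; -15/17 8/17 0; 0 0 1]
T2·T1 = [8/17 15/17 4; -15/17 8/17 1; 0 0 1]
T3·…·T1 = [416/425 -87/425 4/25; 87/425 416/425 103/25; 0 0 1]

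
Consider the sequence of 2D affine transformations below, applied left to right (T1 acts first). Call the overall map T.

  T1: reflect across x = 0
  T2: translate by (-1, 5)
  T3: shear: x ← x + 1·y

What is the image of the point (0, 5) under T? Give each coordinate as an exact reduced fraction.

T1 reflect across x = 0: (0, 5) → (0, 5)
T2 translate by (-1, 5): (0, 5) → (-1, 10)
T3 shear: x ← x + 1·y: (-1, 10) → (9, 10)

T(p) = (9, 10)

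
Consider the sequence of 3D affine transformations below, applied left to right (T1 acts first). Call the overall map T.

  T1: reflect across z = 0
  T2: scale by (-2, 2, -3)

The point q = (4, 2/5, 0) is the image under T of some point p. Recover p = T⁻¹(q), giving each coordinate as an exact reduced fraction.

p = (-2, 1/5, 0)

T1 = [1 0 0 0; 0 1 0 0; 0 0 -1 0; 0 0 0 1]
T2·T1 = [-2 0 0 0; 0 2 0 0; 0 0 3 0; 0 0 0 1]
det M = -12; M⁻¹ = [-1/2 0 0 0; 0 1/2 0 0; 0 0 1/3 0; 0 0 0 1]
M⁻¹ · (4, 2/5, 0)ᵀ = (-2, 1/5, 0)ᵀ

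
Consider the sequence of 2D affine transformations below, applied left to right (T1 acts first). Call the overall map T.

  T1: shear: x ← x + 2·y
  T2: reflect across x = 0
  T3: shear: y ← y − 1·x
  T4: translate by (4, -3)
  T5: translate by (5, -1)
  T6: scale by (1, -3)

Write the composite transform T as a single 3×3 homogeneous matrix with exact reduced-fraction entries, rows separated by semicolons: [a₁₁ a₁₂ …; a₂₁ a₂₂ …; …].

T = [-1 -2 9; -3 -9 12; 0 0 1]

T1 = [1 2 0; 0 1 0; 0 0 1]
T2·T1 = [-1 -2 0; 0 1 0; 0 0 1]
T3·…·T1 = [-1 -2 0; 1 3 0; 0 0 1]
T4·…·T1 = [-1 -2 4; 1 3 -3; 0 0 1]
T5·…·T1 = [-1 -2 9; 1 3 -4; 0 0 1]
T6·…·T1 = [-1 -2 9; -3 -9 12; 0 0 1]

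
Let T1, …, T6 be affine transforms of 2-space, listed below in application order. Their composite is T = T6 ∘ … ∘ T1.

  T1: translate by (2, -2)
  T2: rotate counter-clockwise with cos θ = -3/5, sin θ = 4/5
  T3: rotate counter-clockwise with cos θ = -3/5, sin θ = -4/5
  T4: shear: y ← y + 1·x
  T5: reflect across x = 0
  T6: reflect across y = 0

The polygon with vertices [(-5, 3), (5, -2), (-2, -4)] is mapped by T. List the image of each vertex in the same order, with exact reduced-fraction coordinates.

T1 translate by (2, -2): (-5, 3) → (-3, 1); (5, -2) → (7, -4); (-2, -4) → (0, -6)
T2 rotate counter-clockwise with cos θ = -3/5, sin θ = 4/5: (-3, 1) → (1, -3); (7, -4) → (-1, 8); (0, -6) → (24/5, 18/5)
T3 rotate counter-clockwise with cos θ = -3/5, sin θ = -4/5: (1, -3) → (-3, 1); (-1, 8) → (7, -4); (24/5, 18/5) → (0, -6)
T4 shear: y ← y + 1·x: (-3, 1) → (-3, -2); (7, -4) → (7, 3); (0, -6) → (0, -6)
T5 reflect across x = 0: (-3, -2) → (3, -2); (7, 3) → (-7, 3); (0, -6) → (0, -6)
T6 reflect across y = 0: (3, -2) → (3, 2); (-7, 3) → (-7, -3); (0, -6) → (0, 6)

image vertices: (3, 2), (-7, -3), (0, 6)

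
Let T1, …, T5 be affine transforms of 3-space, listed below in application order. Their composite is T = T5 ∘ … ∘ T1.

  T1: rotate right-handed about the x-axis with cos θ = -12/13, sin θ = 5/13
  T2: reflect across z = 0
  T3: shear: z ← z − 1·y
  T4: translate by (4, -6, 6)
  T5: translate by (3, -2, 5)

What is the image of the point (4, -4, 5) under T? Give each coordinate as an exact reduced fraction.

T(p) = (11, -81/13, 200/13)

T1 rotate right-handed about the x-axis with cos θ = -12/13, sin θ = 5/13: (4, -4, 5) → (4, 23/13, -80/13)
T2 reflect across z = 0: (4, 23/13, -80/13) → (4, 23/13, 80/13)
T3 shear: z ← z − 1·y: (4, 23/13, 80/13) → (4, 23/13, 57/13)
T4 translate by (4, -6, 6): (4, 23/13, 57/13) → (8, -55/13, 135/13)
T5 translate by (3, -2, 5): (8, -55/13, 135/13) → (11, -81/13, 200/13)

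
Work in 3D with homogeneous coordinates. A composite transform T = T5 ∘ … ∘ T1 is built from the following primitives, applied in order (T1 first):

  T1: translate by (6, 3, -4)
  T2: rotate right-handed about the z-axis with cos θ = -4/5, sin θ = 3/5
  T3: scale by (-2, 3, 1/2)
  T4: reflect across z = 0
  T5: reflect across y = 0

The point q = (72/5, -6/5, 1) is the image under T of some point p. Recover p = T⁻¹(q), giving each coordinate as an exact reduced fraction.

p = (0, 1, 2)

T1 = [1 0 0 6; 0 1 0 3; 0 0 1 -4; 0 0 0 1]
T2·T1 = [-4/5 -3/5 0 -33/5; 3/5 -4/5 0 6/5; 0 0 1 -4; 0 0 0 1]
T3·…·T1 = [8/5 6/5 0 66/5; 9/5 -12/5 0 18/5; 0 0 1/2 -2; 0 0 0 1]
T4·…·T1 = [8/5 6/5 0 66/5; 9/5 -12/5 0 18/5; 0 0 -1/2 2; 0 0 0 1]
T5·…·T1 = [8/5 6/5 0 66/5; -9/5 12/5 0 -18/5; 0 0 -1/2 2; 0 0 0 1]
det M = -3; M⁻¹ = [2/5 -1/5 0 -6; 3/10 4/15 0 -3; 0 0 -2 4; 0 0 0 1]
M⁻¹ · (72/5, -6/5, 1)ᵀ = (0, 1, 2)ᵀ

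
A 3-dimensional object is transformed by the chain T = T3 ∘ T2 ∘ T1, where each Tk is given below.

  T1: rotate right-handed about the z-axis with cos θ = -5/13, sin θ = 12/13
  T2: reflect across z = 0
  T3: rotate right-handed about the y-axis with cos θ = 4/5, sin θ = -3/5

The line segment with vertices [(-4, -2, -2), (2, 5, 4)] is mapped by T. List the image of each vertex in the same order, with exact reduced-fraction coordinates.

T1 rotate right-handed about the z-axis with cos θ = -5/13, sin θ = 12/13: (-4, -2, -2) → (44/13, -38/13, -2); (2, 5, 4) → (-70/13, -1/13, 4)
T2 reflect across z = 0: (44/13, -38/13, -2) → (44/13, -38/13, 2); (-70/13, -1/13, 4) → (-70/13, -1/13, -4)
T3 rotate right-handed about the y-axis with cos θ = 4/5, sin θ = -3/5: (44/13, -38/13, 2) → (98/65, -38/13, 236/65); (-70/13, -1/13, -4) → (-124/65, -1/13, -418/65)

image vertices: (98/65, -38/13, 236/65), (-124/65, -1/13, -418/65)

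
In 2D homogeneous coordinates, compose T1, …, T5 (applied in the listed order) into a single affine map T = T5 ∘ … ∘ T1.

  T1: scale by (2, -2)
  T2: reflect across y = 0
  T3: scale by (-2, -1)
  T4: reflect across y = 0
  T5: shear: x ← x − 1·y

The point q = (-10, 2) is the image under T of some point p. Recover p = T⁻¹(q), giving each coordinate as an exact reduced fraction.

p = (2, 1)

T1 = [2 0 0; 0 -2 0; 0 0 1]
T2·T1 = [2 0 0; 0 2 0; 0 0 1]
T3·…·T1 = [-4 0 0; 0 -2 0; 0 0 1]
T4·…·T1 = [-4 0 0; 0 2 0; 0 0 1]
T5·…·T1 = [-4 -2 0; 0 2 0; 0 0 1]
det M = -8; M⁻¹ = [-1/4 -1/4 0; 0 1/2 0; 0 0 1]
M⁻¹ · (-10, 2)ᵀ = (2, 1)ᵀ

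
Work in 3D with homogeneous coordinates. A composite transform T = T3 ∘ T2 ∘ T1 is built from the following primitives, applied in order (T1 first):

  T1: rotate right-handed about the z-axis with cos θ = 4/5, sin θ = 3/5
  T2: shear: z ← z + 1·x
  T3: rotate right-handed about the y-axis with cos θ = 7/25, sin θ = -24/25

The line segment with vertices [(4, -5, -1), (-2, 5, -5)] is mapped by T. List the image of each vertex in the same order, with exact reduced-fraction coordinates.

T1 rotate right-handed about the z-axis with cos θ = 4/5, sin θ = 3/5: (4, -5, -1) → (31/5, -8/5, -1); (-2, 5, -5) → (-23/5, 14/5, -5)
T2 shear: z ← z + 1·x: (31/5, -8/5, -1) → (31/5, -8/5, 26/5); (-23/5, 14/5, -5) → (-23/5, 14/5, -48/5)
T3 rotate right-handed about the y-axis with cos θ = 7/25, sin θ = -24/25: (31/5, -8/5, 26/5) → (-407/125, -8/5, 926/125); (-23/5, 14/5, -48/5) → (991/125, 14/5, -888/125)

image vertices: (-407/125, -8/5, 926/125), (991/125, 14/5, -888/125)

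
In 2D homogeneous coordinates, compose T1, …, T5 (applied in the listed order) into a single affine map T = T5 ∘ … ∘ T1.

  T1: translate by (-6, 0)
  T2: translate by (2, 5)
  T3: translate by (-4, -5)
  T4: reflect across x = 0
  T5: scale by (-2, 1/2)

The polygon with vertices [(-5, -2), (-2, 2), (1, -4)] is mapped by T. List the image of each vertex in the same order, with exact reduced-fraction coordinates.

T1 translate by (-6, 0): (-5, -2) → (-11, -2); (-2, 2) → (-8, 2); (1, -4) → (-5, -4)
T2 translate by (2, 5): (-11, -2) → (-9, 3); (-8, 2) → (-6, 7); (-5, -4) → (-3, 1)
T3 translate by (-4, -5): (-9, 3) → (-13, -2); (-6, 7) → (-10, 2); (-3, 1) → (-7, -4)
T4 reflect across x = 0: (-13, -2) → (13, -2); (-10, 2) → (10, 2); (-7, -4) → (7, -4)
T5 scale by (-2, 1/2): (13, -2) → (-26, -1); (10, 2) → (-20, 1); (7, -4) → (-14, -2)

image vertices: (-26, -1), (-20, 1), (-14, -2)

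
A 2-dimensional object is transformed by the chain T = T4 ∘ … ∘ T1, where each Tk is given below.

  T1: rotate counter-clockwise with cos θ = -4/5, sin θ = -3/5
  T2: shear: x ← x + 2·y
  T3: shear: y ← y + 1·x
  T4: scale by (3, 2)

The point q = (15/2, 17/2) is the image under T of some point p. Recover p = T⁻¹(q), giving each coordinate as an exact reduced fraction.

p = (-1/4, -2)

T1 = [-4/5 3/5 0; -3/5 -4/5 0; 0 0 1]
T2·T1 = [-2 -1 0; -3/5 -4/5 0; 0 0 1]
T3·…·T1 = [-2 -1 0; -13/5 -9/5 0; 0 0 1]
T4·…·T1 = [-6 -3 0; -26/5 -18/5 0; 0 0 1]
det M = 6; M⁻¹ = [-3/5 1/2 0; 13/15 -1 0; 0 0 1]
M⁻¹ · (15/2, 17/2)ᵀ = (-1/4, -2)ᵀ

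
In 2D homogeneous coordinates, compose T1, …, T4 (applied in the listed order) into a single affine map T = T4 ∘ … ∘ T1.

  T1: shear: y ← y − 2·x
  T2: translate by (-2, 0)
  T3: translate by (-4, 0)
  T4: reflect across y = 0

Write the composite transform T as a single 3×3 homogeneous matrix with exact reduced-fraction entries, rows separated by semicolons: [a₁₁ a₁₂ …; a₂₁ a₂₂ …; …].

T1 = [1 0 0; -2 1 0; 0 0 1]
T2·T1 = [1 0 -2; -2 1 0; 0 0 1]
T3·…·T1 = [1 0 -6; -2 1 0; 0 0 1]
T4·…·T1 = [1 0 -6; 2 -1 0; 0 0 1]

T = [1 0 -6; 2 -1 0; 0 0 1]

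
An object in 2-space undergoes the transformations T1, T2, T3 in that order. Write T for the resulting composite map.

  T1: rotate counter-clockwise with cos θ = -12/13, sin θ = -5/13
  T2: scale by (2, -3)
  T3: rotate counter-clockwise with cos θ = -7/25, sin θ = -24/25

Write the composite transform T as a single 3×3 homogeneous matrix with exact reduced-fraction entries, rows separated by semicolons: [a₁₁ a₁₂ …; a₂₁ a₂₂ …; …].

T = [528/325 794/325 0; 471/325 -492/325 0; 0 0 1]

T1 = [-12/13 5/13 0; -5/13 -12/13 0; 0 0 1]
T2·T1 = [-24/13 10/13 0; 15/13 36/13 0; 0 0 1]
T3·…·T1 = [528/325 794/325 0; 471/325 -492/325 0; 0 0 1]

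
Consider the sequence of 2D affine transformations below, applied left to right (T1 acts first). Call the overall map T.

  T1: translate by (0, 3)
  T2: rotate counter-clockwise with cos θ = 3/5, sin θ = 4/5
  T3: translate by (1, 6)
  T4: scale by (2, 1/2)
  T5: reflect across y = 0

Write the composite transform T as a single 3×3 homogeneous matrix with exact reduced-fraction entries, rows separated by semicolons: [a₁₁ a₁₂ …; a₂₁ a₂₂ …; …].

T = [6/5 -8/5 -14/5; -2/5 -3/10 -39/10; 0 0 1]

T1 = [1 0 0; 0 1 3; 0 0 1]
T2·T1 = [3/5 -4/5 -12/5; 4/5 3/5 9/5; 0 0 1]
T3·…·T1 = [3/5 -4/5 -7/5; 4/5 3/5 39/5; 0 0 1]
T4·…·T1 = [6/5 -8/5 -14/5; 2/5 3/10 39/10; 0 0 1]
T5·…·T1 = [6/5 -8/5 -14/5; -2/5 -3/10 -39/10; 0 0 1]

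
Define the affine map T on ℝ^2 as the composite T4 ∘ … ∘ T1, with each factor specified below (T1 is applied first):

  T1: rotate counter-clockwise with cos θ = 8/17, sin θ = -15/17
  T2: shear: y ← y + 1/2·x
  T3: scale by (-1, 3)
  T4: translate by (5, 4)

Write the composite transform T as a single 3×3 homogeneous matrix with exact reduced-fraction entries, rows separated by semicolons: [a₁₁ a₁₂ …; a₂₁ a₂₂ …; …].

T1 = [8/17 15/17 0; -15/17 8/17 0; 0 0 1]
T2·T1 = [8/17 15/17 0; -11/17 31/34 0; 0 0 1]
T3·…·T1 = [-8/17 -15/17 0; -33/17 93/34 0; 0 0 1]
T4·…·T1 = [-8/17 -15/17 5; -33/17 93/34 4; 0 0 1]

T = [-8/17 -15/17 5; -33/17 93/34 4; 0 0 1]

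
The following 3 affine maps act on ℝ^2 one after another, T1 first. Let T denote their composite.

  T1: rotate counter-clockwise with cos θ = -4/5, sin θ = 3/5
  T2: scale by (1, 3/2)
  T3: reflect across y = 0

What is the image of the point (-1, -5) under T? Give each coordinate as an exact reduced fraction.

T1 rotate counter-clockwise with cos θ = -4/5, sin θ = 3/5: (-1, -5) → (19/5, 17/5)
T2 scale by (1, 3/2): (19/5, 17/5) → (19/5, 51/10)
T3 reflect across y = 0: (19/5, 51/10) → (19/5, -51/10)

T(p) = (19/5, -51/10)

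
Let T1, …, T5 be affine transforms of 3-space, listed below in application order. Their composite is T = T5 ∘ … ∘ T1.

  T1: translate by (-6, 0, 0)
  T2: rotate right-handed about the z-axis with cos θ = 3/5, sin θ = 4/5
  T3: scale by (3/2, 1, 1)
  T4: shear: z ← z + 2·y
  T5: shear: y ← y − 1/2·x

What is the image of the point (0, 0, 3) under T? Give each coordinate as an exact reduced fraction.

T(p) = (-27/5, -21/10, -33/5)

T1 translate by (-6, 0, 0): (0, 0, 3) → (-6, 0, 3)
T2 rotate right-handed about the z-axis with cos θ = 3/5, sin θ = 4/5: (-6, 0, 3) → (-18/5, -24/5, 3)
T3 scale by (3/2, 1, 1): (-18/5, -24/5, 3) → (-27/5, -24/5, 3)
T4 shear: z ← z + 2·y: (-27/5, -24/5, 3) → (-27/5, -24/5, -33/5)
T5 shear: y ← y − 1/2·x: (-27/5, -24/5, -33/5) → (-27/5, -21/10, -33/5)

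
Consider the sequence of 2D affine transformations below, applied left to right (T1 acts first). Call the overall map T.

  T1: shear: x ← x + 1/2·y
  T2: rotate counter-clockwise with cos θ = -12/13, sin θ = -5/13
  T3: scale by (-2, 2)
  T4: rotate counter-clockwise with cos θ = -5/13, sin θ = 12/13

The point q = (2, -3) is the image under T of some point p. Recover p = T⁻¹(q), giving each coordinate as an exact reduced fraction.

T1 = [1 1/2 0; 0 1 0; 0 0 1]
T2·T1 = [-12/13 -1/13 0; -5/13 -29/26 0; 0 0 1]
T3·…·T1 = [24/13 2/13 0; -10/13 -29/13 0; 0 0 1]
T4·…·T1 = [0 2 0; 2 1 0; 0 0 1]
det M = -4; M⁻¹ = [-1/4 1/2 0; 1/2 0 0; 0 0 1]
M⁻¹ · (2, -3)ᵀ = (-2, 1)ᵀ

p = (-2, 1)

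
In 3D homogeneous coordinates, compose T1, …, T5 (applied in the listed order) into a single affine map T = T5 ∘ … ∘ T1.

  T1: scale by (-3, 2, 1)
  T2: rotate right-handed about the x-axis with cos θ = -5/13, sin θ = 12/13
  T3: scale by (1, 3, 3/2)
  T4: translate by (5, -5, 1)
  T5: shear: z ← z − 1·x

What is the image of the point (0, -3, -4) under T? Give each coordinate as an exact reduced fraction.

T1 scale by (-3, 2, 1): (0, -3, -4) → (0, -6, -4)
T2 rotate right-handed about the x-axis with cos θ = -5/13, sin θ = 12/13: (0, -6, -4) → (0, 6, -4)
T3 scale by (1, 3, 3/2): (0, 6, -4) → (0, 18, -6)
T4 translate by (5, -5, 1): (0, 18, -6) → (5, 13, -5)
T5 shear: z ← z − 1·x: (5, 13, -5) → (5, 13, -10)

T(p) = (5, 13, -10)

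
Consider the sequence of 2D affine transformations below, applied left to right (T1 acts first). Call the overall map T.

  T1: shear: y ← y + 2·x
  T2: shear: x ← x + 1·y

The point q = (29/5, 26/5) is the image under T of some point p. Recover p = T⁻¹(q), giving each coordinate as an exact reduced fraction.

T1 = [1 0 0; 2 1 0; 0 0 1]
T2·T1 = [3 1 0; 2 1 0; 0 0 1]
det M = 1; M⁻¹ = [1 -1 0; -2 3 0; 0 0 1]
M⁻¹ · (29/5, 26/5)ᵀ = (3/5, 4)ᵀ

p = (3/5, 4)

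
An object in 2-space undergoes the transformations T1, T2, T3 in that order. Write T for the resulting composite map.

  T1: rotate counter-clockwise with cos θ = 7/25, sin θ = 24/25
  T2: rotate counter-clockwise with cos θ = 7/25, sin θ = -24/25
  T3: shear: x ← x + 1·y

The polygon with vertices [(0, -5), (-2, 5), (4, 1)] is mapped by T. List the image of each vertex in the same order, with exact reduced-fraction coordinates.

T1 rotate counter-clockwise with cos θ = 7/25, sin θ = 24/25: (0, -5) → (24/5, -7/5); (-2, 5) → (-134/25, -13/25); (4, 1) → (4/25, 103/25)
T2 rotate counter-clockwise with cos θ = 7/25, sin θ = -24/25: (24/5, -7/5) → (0, -5); (-134/25, -13/25) → (-2, 5); (4/25, 103/25) → (4, 1)
T3 shear: x ← x + 1·y: (0, -5) → (-5, -5); (-2, 5) → (3, 5); (4, 1) → (5, 1)

image vertices: (-5, -5), (3, 5), (5, 1)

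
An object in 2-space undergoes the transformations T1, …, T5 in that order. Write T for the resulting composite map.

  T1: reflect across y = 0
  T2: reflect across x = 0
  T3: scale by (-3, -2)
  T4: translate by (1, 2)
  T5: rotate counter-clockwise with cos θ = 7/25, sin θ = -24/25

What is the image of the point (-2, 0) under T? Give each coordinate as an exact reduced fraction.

T(p) = (13/25, 134/25)

T1 reflect across y = 0: (-2, 0) → (-2, 0)
T2 reflect across x = 0: (-2, 0) → (2, 0)
T3 scale by (-3, -2): (2, 0) → (-6, 0)
T4 translate by (1, 2): (-6, 0) → (-5, 2)
T5 rotate counter-clockwise with cos θ = 7/25, sin θ = -24/25: (-5, 2) → (13/25, 134/25)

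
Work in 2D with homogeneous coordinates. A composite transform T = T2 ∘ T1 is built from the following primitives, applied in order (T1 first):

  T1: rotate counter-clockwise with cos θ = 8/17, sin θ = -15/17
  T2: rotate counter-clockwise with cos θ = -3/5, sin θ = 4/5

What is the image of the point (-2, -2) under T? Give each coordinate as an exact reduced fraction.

T1 rotate counter-clockwise with cos θ = 8/17, sin θ = -15/17: (-2, -2) → (-46/17, 14/17)
T2 rotate counter-clockwise with cos θ = -3/5, sin θ = 4/5: (-46/17, 14/17) → (82/85, -226/85)

T(p) = (82/85, -226/85)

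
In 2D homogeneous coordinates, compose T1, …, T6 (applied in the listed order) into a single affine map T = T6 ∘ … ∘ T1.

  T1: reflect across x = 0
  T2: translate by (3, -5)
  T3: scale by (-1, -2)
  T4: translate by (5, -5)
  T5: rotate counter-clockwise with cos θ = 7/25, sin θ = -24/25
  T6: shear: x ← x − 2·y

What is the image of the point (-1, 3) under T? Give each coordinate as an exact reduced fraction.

T(p) = (9/5, -31/25)

T1 reflect across x = 0: (-1, 3) → (1, 3)
T2 translate by (3, -5): (1, 3) → (4, -2)
T3 scale by (-1, -2): (4, -2) → (-4, 4)
T4 translate by (5, -5): (-4, 4) → (1, -1)
T5 rotate counter-clockwise with cos θ = 7/25, sin θ = -24/25: (1, -1) → (-17/25, -31/25)
T6 shear: x ← x − 2·y: (-17/25, -31/25) → (9/5, -31/25)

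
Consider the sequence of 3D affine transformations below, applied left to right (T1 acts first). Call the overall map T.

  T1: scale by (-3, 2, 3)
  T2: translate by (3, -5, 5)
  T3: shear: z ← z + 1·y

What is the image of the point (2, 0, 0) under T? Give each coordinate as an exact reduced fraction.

T1 scale by (-3, 2, 3): (2, 0, 0) → (-6, 0, 0)
T2 translate by (3, -5, 5): (-6, 0, 0) → (-3, -5, 5)
T3 shear: z ← z + 1·y: (-3, -5, 5) → (-3, -5, 0)

T(p) = (-3, -5, 0)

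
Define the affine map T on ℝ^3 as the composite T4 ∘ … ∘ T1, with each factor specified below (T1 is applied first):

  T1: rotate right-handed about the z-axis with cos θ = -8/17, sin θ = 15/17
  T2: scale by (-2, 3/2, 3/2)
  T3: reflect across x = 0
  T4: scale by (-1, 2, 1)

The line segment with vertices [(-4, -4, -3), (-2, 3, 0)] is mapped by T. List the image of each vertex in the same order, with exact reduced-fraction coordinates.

T1 rotate right-handed about the z-axis with cos θ = -8/17, sin θ = 15/17: (-4, -4, -3) → (92/17, -28/17, -3); (-2, 3, 0) → (-29/17, -54/17, 0)
T2 scale by (-2, 3/2, 3/2): (92/17, -28/17, -3) → (-184/17, -42/17, -9/2); (-29/17, -54/17, 0) → (58/17, -81/17, 0)
T3 reflect across x = 0: (-184/17, -42/17, -9/2) → (184/17, -42/17, -9/2); (58/17, -81/17, 0) → (-58/17, -81/17, 0)
T4 scale by (-1, 2, 1): (184/17, -42/17, -9/2) → (-184/17, -84/17, -9/2); (-58/17, -81/17, 0) → (58/17, -162/17, 0)

image vertices: (-184/17, -84/17, -9/2), (58/17, -162/17, 0)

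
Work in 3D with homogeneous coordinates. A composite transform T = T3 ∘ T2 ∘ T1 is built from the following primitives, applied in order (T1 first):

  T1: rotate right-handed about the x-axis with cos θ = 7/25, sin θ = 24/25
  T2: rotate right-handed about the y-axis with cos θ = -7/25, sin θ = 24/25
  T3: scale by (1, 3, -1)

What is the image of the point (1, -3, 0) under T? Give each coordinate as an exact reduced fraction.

T1 rotate right-handed about the x-axis with cos θ = 7/25, sin θ = 24/25: (1, -3, 0) → (1, -21/25, -72/25)
T2 rotate right-handed about the y-axis with cos θ = -7/25, sin θ = 24/25: (1, -21/25, -72/25) → (-1903/625, -21/25, -96/625)
T3 scale by (1, 3, -1): (-1903/625, -21/25, -96/625) → (-1903/625, -63/25, 96/625)

T(p) = (-1903/625, -63/25, 96/625)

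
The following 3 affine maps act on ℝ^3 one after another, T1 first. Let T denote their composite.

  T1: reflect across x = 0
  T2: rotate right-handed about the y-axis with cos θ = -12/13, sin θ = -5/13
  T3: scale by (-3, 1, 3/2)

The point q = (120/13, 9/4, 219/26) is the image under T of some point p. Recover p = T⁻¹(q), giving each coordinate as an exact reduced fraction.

T1 = [-1 0 0 0; 0 1 0 0; 0 0 1 0; 0 0 0 1]
T2·T1 = [12/13 0 -5/13 0; 0 1 0 0; -5/13 0 -12/13 0; 0 0 0 1]
T3·…·T1 = [-36/13 0 15/13 0; 0 1 0 0; -15/26 0 -18/13 0; 0 0 0 1]
det M = 9/2; M⁻¹ = [-4/13 0 -10/39 0; 0 1 0 0; 5/39 0 -8/13 0; 0 0 0 1]
M⁻¹ · (120/13, 9/4, 219/26)ᵀ = (-5, 9/4, -4)ᵀ

p = (-5, 9/4, -4)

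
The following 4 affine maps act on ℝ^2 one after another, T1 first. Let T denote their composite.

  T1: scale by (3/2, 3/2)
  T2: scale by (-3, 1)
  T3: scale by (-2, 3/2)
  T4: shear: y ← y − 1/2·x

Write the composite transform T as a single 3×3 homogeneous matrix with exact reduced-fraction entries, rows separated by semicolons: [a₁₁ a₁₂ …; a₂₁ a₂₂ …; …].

T = [9 0 0; -9/2 9/4 0; 0 0 1]

T1 = [3/2 0 0; 0 3/2 0; 0 0 1]
T2·T1 = [-9/2 0 0; 0 3/2 0; 0 0 1]
T3·…·T1 = [9 0 0; 0 9/4 0; 0 0 1]
T4·…·T1 = [9 0 0; -9/2 9/4 0; 0 0 1]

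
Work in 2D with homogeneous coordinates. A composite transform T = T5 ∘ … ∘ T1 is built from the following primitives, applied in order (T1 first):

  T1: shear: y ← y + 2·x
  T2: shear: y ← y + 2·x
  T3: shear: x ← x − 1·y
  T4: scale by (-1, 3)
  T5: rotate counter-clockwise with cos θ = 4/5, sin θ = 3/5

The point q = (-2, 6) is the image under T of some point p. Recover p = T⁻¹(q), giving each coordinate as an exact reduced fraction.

T1 = [1 0 0; 2 1 0; 0 0 1]
T2·T1 = [1 0 0; 4 1 0; 0 0 1]
T3·…·T1 = [-3 -1 0; 4 1 0; 0 0 1]
T4·…·T1 = [3 1 0; 12 3 0; 0 0 1]
T5·…·T1 = [-24/5 -1 0; 57/5 3 0; 0 0 1]
det M = -3; M⁻¹ = [-1 -1/3 0; 19/5 8/5 0; 0 0 1]
M⁻¹ · (-2, 6)ᵀ = (0, 2)ᵀ

p = (0, 2)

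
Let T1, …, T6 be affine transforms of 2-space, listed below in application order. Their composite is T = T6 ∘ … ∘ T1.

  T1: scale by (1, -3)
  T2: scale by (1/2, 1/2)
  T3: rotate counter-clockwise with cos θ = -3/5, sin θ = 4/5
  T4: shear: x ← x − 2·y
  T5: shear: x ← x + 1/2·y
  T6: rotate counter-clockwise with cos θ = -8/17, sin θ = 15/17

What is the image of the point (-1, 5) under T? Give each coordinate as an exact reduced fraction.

T1 scale by (1, -3): (-1, 5) → (-1, -15)
T2 scale by (1/2, 1/2): (-1, -15) → (-1/2, -15/2)
T3 rotate counter-clockwise with cos θ = -3/5, sin θ = 4/5: (-1/2, -15/2) → (63/10, 41/10)
T4 shear: x ← x − 2·y: (63/10, 41/10) → (-19/10, 41/10)
T5 shear: x ← x + 1/2·y: (-19/10, 41/10) → (3/20, 41/10)
T6 rotate counter-clockwise with cos θ = -8/17, sin θ = 15/17: (3/20, 41/10) → (-627/170, -611/340)

T(p) = (-627/170, -611/340)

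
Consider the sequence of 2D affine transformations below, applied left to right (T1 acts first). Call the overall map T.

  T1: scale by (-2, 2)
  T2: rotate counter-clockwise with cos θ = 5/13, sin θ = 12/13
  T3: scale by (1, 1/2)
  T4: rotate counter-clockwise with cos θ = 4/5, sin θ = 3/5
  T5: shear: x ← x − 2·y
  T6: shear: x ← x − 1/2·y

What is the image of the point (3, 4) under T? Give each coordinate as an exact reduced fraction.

T1 scale by (-2, 2): (3, 4) → (-6, 8)
T2 rotate counter-clockwise with cos θ = 5/13, sin θ = 12/13: (-6, 8) → (-126/13, -32/13)
T3 scale by (1, 1/2): (-126/13, -32/13) → (-126/13, -16/13)
T4 rotate counter-clockwise with cos θ = 4/5, sin θ = 3/5: (-126/13, -16/13) → (-456/65, -34/5)
T5 shear: x ← x − 2·y: (-456/65, -34/5) → (428/65, -34/5)
T6 shear: x ← x − 1/2·y: (428/65, -34/5) → (649/65, -34/5)

T(p) = (649/65, -34/5)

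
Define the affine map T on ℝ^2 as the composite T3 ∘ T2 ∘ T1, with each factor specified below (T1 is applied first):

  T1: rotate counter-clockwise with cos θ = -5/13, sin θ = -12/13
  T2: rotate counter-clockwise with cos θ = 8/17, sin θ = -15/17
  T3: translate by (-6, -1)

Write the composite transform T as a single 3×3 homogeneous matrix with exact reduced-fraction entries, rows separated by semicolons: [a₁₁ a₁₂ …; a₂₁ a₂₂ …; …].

T = [-220/221 21/221 -6; -21/221 -220/221 -1; 0 0 1]

T1 = [-5/13 12/13 0; -12/13 -5/13 0; 0 0 1]
T2·T1 = [-220/221 21/221 0; -21/221 -220/221 0; 0 0 1]
T3·…·T1 = [-220/221 21/221 -6; -21/221 -220/221 -1; 0 0 1]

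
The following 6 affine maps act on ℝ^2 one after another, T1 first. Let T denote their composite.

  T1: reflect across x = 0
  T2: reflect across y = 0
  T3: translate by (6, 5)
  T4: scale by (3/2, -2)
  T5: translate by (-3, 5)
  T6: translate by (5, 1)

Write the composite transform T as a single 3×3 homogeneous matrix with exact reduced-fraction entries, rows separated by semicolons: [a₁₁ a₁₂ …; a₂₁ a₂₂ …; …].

T = [-3/2 0 11; 0 2 -4; 0 0 1]

T1 = [-1 0 0; 0 1 0; 0 0 1]
T2·T1 = [-1 0 0; 0 -1 0; 0 0 1]
T3·…·T1 = [-1 0 6; 0 -1 5; 0 0 1]
T4·…·T1 = [-3/2 0 9; 0 2 -10; 0 0 1]
T5·…·T1 = [-3/2 0 6; 0 2 -5; 0 0 1]
T6·…·T1 = [-3/2 0 11; 0 2 -4; 0 0 1]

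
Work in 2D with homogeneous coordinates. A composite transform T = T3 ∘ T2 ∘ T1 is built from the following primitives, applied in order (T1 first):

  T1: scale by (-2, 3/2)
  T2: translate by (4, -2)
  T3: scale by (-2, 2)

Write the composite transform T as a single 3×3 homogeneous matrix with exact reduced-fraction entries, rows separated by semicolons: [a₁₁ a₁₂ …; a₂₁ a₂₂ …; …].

T = [4 0 -8; 0 3 -4; 0 0 1]

T1 = [-2 0 0; 0 3/2 0; 0 0 1]
T2·T1 = [-2 0 4; 0 3/2 -2; 0 0 1]
T3·…·T1 = [4 0 -8; 0 3 -4; 0 0 1]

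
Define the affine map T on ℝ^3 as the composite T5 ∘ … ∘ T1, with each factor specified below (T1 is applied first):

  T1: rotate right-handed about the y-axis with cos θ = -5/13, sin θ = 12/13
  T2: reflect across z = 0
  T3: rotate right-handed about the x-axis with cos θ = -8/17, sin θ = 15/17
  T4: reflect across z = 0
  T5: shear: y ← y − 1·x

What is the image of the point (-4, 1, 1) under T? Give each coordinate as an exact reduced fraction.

T1 rotate right-handed about the y-axis with cos θ = -5/13, sin θ = 12/13: (-4, 1, 1) → (32/13, 1, 43/13)
T2 reflect across z = 0: (32/13, 1, 43/13) → (32/13, 1, -43/13)
T3 rotate right-handed about the x-axis with cos θ = -8/17, sin θ = 15/17: (32/13, 1, -43/13) → (32/13, 541/221, 539/221)
T4 reflect across z = 0: (32/13, 541/221, 539/221) → (32/13, 541/221, -539/221)
T5 shear: y ← y − 1·x: (32/13, 541/221, -539/221) → (32/13, -3/221, -539/221)

T(p) = (32/13, -3/221, -539/221)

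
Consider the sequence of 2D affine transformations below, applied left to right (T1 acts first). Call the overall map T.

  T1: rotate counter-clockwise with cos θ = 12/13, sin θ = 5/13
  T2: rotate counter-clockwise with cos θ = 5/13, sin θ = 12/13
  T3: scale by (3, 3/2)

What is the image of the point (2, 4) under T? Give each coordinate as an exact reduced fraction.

T(p) = (-12, 3)

T1 rotate counter-clockwise with cos θ = 12/13, sin θ = 5/13: (2, 4) → (4/13, 58/13)
T2 rotate counter-clockwise with cos θ = 5/13, sin θ = 12/13: (4/13, 58/13) → (-4, 2)
T3 scale by (3, 3/2): (-4, 2) → (-12, 3)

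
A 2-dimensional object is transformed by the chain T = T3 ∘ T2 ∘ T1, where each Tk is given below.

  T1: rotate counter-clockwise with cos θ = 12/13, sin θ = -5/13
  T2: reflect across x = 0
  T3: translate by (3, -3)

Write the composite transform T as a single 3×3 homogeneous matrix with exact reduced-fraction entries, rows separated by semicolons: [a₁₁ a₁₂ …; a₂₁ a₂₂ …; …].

T1 = [12/13 5/13 0; -5/13 12/13 0; 0 0 1]
T2·T1 = [-12/13 -5/13 0; -5/13 12/13 0; 0 0 1]
T3·…·T1 = [-12/13 -5/13 3; -5/13 12/13 -3; 0 0 1]

T = [-12/13 -5/13 3; -5/13 12/13 -3; 0 0 1]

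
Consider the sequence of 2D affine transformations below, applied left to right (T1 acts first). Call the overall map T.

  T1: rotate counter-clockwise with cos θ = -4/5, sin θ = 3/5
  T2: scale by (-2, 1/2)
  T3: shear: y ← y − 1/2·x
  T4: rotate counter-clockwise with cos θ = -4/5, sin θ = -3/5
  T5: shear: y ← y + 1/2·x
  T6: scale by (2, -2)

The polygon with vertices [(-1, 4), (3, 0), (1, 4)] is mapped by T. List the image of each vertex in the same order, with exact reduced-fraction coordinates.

image vertices: (-233/25, 29/10), (-237/25, 81/10), (-391/25, 83/10)

T1 rotate counter-clockwise with cos θ = -4/5, sin θ = 3/5: (-1, 4) → (-8/5, -19/5); (3, 0) → (-12/5, 9/5); (1, 4) → (-16/5, -13/5)
T2 scale by (-2, 1/2): (-8/5, -19/5) → (16/5, -19/10); (-12/5, 9/5) → (24/5, 9/10); (-16/5, -13/5) → (32/5, -13/10)
T3 shear: y ← y − 1/2·x: (16/5, -19/10) → (16/5, -7/2); (24/5, 9/10) → (24/5, -3/2); (32/5, -13/10) → (32/5, -9/2)
T4 rotate counter-clockwise with cos θ = -4/5, sin θ = -3/5: (16/5, -7/2) → (-233/50, 22/25); (24/5, -3/2) → (-237/50, -42/25); (32/5, -9/2) → (-391/50, -6/25)
T5 shear: y ← y + 1/2·x: (-233/50, 22/25) → (-233/50, -29/20); (-237/50, -42/25) → (-237/50, -81/20); (-391/50, -6/25) → (-391/50, -83/20)
T6 scale by (2, -2): (-233/50, -29/20) → (-233/25, 29/10); (-237/50, -81/20) → (-237/25, 81/10); (-391/50, -83/20) → (-391/25, 83/10)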